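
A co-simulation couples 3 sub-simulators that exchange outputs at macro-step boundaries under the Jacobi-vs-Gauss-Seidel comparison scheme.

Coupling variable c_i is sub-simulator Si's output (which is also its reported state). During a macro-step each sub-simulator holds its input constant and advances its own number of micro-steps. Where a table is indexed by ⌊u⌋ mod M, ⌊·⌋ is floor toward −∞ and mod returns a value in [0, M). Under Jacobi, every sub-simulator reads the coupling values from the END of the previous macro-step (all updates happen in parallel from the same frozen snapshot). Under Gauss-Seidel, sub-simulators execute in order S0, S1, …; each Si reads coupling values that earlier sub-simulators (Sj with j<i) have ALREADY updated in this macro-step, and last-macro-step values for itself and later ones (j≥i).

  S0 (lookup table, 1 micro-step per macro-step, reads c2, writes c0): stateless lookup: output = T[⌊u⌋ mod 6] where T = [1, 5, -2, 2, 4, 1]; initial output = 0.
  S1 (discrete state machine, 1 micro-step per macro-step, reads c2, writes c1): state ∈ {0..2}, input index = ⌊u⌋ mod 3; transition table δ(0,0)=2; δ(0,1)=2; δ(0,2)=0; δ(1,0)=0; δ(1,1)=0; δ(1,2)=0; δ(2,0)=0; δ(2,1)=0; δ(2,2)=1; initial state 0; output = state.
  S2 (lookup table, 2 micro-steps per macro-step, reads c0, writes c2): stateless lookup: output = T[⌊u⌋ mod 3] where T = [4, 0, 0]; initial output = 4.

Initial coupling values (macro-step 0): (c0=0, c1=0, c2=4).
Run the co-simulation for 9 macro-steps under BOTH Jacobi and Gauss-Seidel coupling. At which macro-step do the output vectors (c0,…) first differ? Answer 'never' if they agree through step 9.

first divergence at macro-step: 1

[Jacobi] macro 1: S0 reads c2=4 → after 1×micro: 4; S1 reads c2=4 → after 1×micro: 2; S2 reads c0=0 → after 2×micro: 4 ⇒ (c0=4, c1=2, c2=4)
[Jacobi] macro 2: S0 reads c2=4 → after 1×micro: 4; S1 reads c2=4 → after 1×micro: 0; S2 reads c0=4 → after 2×micro: 0 ⇒ (c0=4, c1=0, c2=0)
[Jacobi] macro 3: S0 reads c2=0 → after 1×micro: 1; S1 reads c2=0 → after 1×micro: 2; S2 reads c0=4 → after 2×micro: 0 ⇒ (c0=1, c1=2, c2=0)
[Jacobi] macro 4: S0 reads c2=0 → after 1×micro: 1; S1 reads c2=0 → after 1×micro: 0; S2 reads c0=1 → after 2×micro: 0 ⇒ (c0=1, c1=0, c2=0)
[Jacobi] macro 5: S0 reads c2=0 → after 1×micro: 1; S1 reads c2=0 → after 1×micro: 2; S2 reads c0=1 → after 2×micro: 0 ⇒ (c0=1, c1=2, c2=0)
[Jacobi] macro 6: S0 reads c2=0 → after 1×micro: 1; S1 reads c2=0 → after 1×micro: 0; S2 reads c0=1 → after 2×micro: 0 ⇒ (c0=1, c1=0, c2=0)
[Jacobi] macro 7: S0 reads c2=0 → after 1×micro: 1; S1 reads c2=0 → after 1×micro: 2; S2 reads c0=1 → after 2×micro: 0 ⇒ (c0=1, c1=2, c2=0)
[Jacobi] macro 8: S0 reads c2=0 → after 1×micro: 1; S1 reads c2=0 → after 1×micro: 0; S2 reads c0=1 → after 2×micro: 0 ⇒ (c0=1, c1=0, c2=0)
[Jacobi] macro 9: S0 reads c2=0 → after 1×micro: 1; S1 reads c2=0 → after 1×micro: 2; S2 reads c0=1 → after 2×micro: 0 ⇒ (c0=1, c1=2, c2=0)
[Gauss-Seidel] macro 1: S0 reads c2=4 → after 1×micro: 4; S1 reads c2=4 → after 1×micro: 2; S2 reads c0=4 → after 2×micro: 0 ⇒ (c0=4, c1=2, c2=0)
[Gauss-Seidel] macro 2: S0 reads c2=0 → after 1×micro: 1; S1 reads c2=0 → after 1×micro: 0; S2 reads c0=1 → after 2×micro: 0 ⇒ (c0=1, c1=0, c2=0)
[Gauss-Seidel] macro 3: S0 reads c2=0 → after 1×micro: 1; S1 reads c2=0 → after 1×micro: 2; S2 reads c0=1 → after 2×micro: 0 ⇒ (c0=1, c1=2, c2=0)
[Gauss-Seidel] macro 4: S0 reads c2=0 → after 1×micro: 1; S1 reads c2=0 → after 1×micro: 0; S2 reads c0=1 → after 2×micro: 0 ⇒ (c0=1, c1=0, c2=0)
[Gauss-Seidel] macro 5: S0 reads c2=0 → after 1×micro: 1; S1 reads c2=0 → after 1×micro: 2; S2 reads c0=1 → after 2×micro: 0 ⇒ (c0=1, c1=2, c2=0)
[Gauss-Seidel] macro 6: S0 reads c2=0 → after 1×micro: 1; S1 reads c2=0 → after 1×micro: 0; S2 reads c0=1 → after 2×micro: 0 ⇒ (c0=1, c1=0, c2=0)
[Gauss-Seidel] macro 7: S0 reads c2=0 → after 1×micro: 1; S1 reads c2=0 → after 1×micro: 2; S2 reads c0=1 → after 2×micro: 0 ⇒ (c0=1, c1=2, c2=0)
[Gauss-Seidel] macro 8: S0 reads c2=0 → after 1×micro: 1; S1 reads c2=0 → after 1×micro: 0; S2 reads c0=1 → after 2×micro: 0 ⇒ (c0=1, c1=0, c2=0)
[Gauss-Seidel] macro 9: S0 reads c2=0 → after 1×micro: 1; S1 reads c2=0 → after 1×micro: 2; S2 reads c0=1 → after 2×micro: 0 ⇒ (c0=1, c1=2, c2=0)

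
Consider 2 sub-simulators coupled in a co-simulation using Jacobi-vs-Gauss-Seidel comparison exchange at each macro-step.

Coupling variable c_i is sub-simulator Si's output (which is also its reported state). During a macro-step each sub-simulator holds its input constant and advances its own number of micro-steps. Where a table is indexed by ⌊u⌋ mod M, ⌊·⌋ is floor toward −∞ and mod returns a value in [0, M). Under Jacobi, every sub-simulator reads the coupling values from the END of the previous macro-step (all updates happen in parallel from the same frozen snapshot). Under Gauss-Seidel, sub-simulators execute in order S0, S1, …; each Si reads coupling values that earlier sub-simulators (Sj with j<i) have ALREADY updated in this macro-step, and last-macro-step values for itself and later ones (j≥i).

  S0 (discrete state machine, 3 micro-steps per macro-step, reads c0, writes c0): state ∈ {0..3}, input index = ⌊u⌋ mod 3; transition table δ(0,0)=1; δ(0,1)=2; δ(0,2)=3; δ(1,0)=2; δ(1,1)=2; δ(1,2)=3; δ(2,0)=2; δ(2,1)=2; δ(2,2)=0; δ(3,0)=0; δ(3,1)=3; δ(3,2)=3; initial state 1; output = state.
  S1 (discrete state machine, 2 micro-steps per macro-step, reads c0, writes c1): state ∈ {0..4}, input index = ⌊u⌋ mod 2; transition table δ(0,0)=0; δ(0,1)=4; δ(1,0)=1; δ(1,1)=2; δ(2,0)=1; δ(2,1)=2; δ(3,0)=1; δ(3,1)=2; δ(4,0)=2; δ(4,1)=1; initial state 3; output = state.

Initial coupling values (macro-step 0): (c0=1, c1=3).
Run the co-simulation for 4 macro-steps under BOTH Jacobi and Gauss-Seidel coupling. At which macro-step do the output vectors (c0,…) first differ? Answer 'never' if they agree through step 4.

first divergence at macro-step: 1

[Jacobi] macro 1: S0 reads c0=1 → after 3×micro: 2; S1 reads c0=1 → after 2×micro: 2 ⇒ (c0=2, c1=2)
[Jacobi] macro 2: S0 reads c0=2 → after 3×micro: 3; S1 reads c0=2 → after 2×micro: 1 ⇒ (c0=3, c1=1)
[Jacobi] macro 3: S0 reads c0=3 → after 3×micro: 2; S1 reads c0=3 → after 2×micro: 2 ⇒ (c0=2, c1=2)
[Jacobi] macro 4: S0 reads c0=2 → after 3×micro: 3; S1 reads c0=2 → after 2×micro: 1 ⇒ (c0=3, c1=1)
[Gauss-Seidel] macro 1: S0 reads c0=1 → after 3×micro: 2; S1 reads c0=2 → after 2×micro: 1 ⇒ (c0=2, c1=1)
[Gauss-Seidel] macro 2: S0 reads c0=2 → after 3×micro: 3; S1 reads c0=3 → after 2×micro: 2 ⇒ (c0=3, c1=2)
[Gauss-Seidel] macro 3: S0 reads c0=3 → after 3×micro: 2; S1 reads c0=2 → after 2×micro: 1 ⇒ (c0=2, c1=1)
[Gauss-Seidel] macro 4: S0 reads c0=2 → after 3×micro: 3; S1 reads c0=3 → after 2×micro: 2 ⇒ (c0=3, c1=2)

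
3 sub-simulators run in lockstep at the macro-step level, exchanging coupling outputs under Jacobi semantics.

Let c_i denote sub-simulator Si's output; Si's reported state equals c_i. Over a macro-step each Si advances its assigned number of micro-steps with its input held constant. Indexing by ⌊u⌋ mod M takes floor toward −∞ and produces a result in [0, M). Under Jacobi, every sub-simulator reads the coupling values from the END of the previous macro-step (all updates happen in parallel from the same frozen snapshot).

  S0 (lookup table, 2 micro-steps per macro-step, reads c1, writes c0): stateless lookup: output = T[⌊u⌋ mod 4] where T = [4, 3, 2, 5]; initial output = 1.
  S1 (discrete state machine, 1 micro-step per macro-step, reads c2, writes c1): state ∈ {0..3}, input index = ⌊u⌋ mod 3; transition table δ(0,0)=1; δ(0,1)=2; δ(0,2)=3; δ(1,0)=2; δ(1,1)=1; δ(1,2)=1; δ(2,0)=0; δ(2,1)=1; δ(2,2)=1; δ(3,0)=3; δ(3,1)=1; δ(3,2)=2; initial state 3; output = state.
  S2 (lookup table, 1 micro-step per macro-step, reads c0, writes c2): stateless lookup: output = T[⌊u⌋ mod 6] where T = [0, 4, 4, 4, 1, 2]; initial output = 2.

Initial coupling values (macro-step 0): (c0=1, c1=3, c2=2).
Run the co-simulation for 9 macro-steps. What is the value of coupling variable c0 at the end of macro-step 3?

c0 at macro-step 3 = 3

macro 1: S0 reads c1=3 → after 2×micro: 5; S1 reads c2=2 → after 1×micro: 2; S2 reads c0=1 → after 1×micro: 4 ⇒ (c0=5, c1=2, c2=4)
macro 2: S0 reads c1=2 → after 2×micro: 2; S1 reads c2=4 → after 1×micro: 1; S2 reads c0=5 → after 1×micro: 2 ⇒ (c0=2, c1=1, c2=2)
macro 3: S0 reads c1=1 → after 2×micro: 3; S1 reads c2=2 → after 1×micro: 1; S2 reads c0=2 → after 1×micro: 4 ⇒ (c0=3, c1=1, c2=4)
macro 4: S0 reads c1=1 → after 2×micro: 3; S1 reads c2=4 → after 1×micro: 1; S2 reads c0=3 → after 1×micro: 4 ⇒ (c0=3, c1=1, c2=4)
macro 5: S0 reads c1=1 → after 2×micro: 3; S1 reads c2=4 → after 1×micro: 1; S2 reads c0=3 → after 1×micro: 4 ⇒ (c0=3, c1=1, c2=4)
macro 6: S0 reads c1=1 → after 2×micro: 3; S1 reads c2=4 → after 1×micro: 1; S2 reads c0=3 → after 1×micro: 4 ⇒ (c0=3, c1=1, c2=4)
macro 7: S0 reads c1=1 → after 2×micro: 3; S1 reads c2=4 → after 1×micro: 1; S2 reads c0=3 → after 1×micro: 4 ⇒ (c0=3, c1=1, c2=4)
macro 8: S0 reads c1=1 → after 2×micro: 3; S1 reads c2=4 → after 1×micro: 1; S2 reads c0=3 → after 1×micro: 4 ⇒ (c0=3, c1=1, c2=4)
macro 9: S0 reads c1=1 → after 2×micro: 3; S1 reads c2=4 → after 1×micro: 1; S2 reads c0=3 → after 1×micro: 4 ⇒ (c0=3, c1=1, c2=4)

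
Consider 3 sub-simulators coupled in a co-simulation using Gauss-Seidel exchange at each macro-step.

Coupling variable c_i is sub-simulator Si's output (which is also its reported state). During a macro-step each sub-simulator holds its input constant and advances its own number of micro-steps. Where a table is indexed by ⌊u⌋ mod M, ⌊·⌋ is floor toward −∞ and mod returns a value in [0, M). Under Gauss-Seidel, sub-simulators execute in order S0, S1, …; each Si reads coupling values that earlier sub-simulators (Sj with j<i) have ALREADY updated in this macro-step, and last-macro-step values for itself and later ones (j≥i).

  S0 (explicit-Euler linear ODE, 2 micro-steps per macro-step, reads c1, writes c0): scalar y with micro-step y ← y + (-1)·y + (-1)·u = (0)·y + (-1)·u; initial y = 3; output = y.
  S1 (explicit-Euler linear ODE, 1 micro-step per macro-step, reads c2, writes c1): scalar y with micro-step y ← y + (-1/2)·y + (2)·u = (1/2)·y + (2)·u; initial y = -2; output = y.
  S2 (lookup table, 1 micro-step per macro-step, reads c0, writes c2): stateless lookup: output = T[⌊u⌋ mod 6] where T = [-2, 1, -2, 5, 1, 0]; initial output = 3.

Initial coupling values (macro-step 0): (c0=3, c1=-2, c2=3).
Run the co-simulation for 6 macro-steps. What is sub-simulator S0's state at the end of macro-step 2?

S0 state at macro-step 2 = -5

macro 1: S0 reads c1=-2 → after 2×micro: 2; S1 reads c2=3 → after 1×micro: 5; S2 reads c0=2 → after 1×micro: -2 ⇒ (c0=2, c1=5, c2=-2)
macro 2: S0 reads c1=5 → after 2×micro: -5; S1 reads c2=-2 → after 1×micro: -3/2; S2 reads c0=-5 → after 1×micro: 1 ⇒ (c0=-5, c1=-3/2, c2=1)
macro 3: S0 reads c1=-3/2 → after 2×micro: 3/2; S1 reads c2=1 → after 1×micro: 5/4; S2 reads c0=3/2 → after 1×micro: 1 ⇒ (c0=3/2, c1=5/4, c2=1)
macro 4: S0 reads c1=5/4 → after 2×micro: -5/4; S1 reads c2=1 → after 1×micro: 21/8; S2 reads c0=-5/4 → after 1×micro: 1 ⇒ (c0=-5/4, c1=21/8, c2=1)
macro 5: S0 reads c1=21/8 → after 2×micro: -21/8; S1 reads c2=1 → after 1×micro: 53/16; S2 reads c0=-21/8 → after 1×micro: 5 ⇒ (c0=-21/8, c1=53/16, c2=5)
macro 6: S0 reads c1=53/16 → after 2×micro: -53/16; S1 reads c2=5 → after 1×micro: 373/32; S2 reads c0=-53/16 → after 1×micro: -2 ⇒ (c0=-53/16, c1=373/32, c2=-2)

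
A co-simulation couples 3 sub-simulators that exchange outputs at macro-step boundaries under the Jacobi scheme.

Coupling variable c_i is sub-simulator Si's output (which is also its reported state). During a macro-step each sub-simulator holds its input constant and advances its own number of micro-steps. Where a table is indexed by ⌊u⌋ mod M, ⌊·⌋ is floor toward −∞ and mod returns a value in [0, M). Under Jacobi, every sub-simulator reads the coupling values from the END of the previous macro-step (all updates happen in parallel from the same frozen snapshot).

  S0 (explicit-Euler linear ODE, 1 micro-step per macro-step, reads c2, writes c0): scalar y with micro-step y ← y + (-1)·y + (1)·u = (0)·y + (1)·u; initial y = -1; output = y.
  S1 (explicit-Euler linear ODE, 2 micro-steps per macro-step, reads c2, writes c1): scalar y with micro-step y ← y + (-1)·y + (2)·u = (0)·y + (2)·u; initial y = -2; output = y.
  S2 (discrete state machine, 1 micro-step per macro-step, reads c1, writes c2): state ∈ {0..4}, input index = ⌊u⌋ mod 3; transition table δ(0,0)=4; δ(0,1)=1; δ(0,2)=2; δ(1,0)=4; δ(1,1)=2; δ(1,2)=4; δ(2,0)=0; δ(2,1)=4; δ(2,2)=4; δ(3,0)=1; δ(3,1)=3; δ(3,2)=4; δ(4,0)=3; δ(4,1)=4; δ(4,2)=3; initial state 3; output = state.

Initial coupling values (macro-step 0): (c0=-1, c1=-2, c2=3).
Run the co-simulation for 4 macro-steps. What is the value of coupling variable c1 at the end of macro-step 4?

macro 1: S0 reads c2=3 → after 1×micro: 3; S1 reads c2=3 → after 2×micro: 6; S2 reads c1=-2 → after 1×micro: 3 ⇒ (c0=3, c1=6, c2=3)
macro 2: S0 reads c2=3 → after 1×micro: 3; S1 reads c2=3 → after 2×micro: 6; S2 reads c1=6 → after 1×micro: 1 ⇒ (c0=3, c1=6, c2=1)
macro 3: S0 reads c2=1 → after 1×micro: 1; S1 reads c2=1 → after 2×micro: 2; S2 reads c1=6 → after 1×micro: 4 ⇒ (c0=1, c1=2, c2=4)
macro 4: S0 reads c2=4 → after 1×micro: 4; S1 reads c2=4 → after 2×micro: 8; S2 reads c1=2 → after 1×micro: 3 ⇒ (c0=4, c1=8, c2=3)

c1 at macro-step 4 = 8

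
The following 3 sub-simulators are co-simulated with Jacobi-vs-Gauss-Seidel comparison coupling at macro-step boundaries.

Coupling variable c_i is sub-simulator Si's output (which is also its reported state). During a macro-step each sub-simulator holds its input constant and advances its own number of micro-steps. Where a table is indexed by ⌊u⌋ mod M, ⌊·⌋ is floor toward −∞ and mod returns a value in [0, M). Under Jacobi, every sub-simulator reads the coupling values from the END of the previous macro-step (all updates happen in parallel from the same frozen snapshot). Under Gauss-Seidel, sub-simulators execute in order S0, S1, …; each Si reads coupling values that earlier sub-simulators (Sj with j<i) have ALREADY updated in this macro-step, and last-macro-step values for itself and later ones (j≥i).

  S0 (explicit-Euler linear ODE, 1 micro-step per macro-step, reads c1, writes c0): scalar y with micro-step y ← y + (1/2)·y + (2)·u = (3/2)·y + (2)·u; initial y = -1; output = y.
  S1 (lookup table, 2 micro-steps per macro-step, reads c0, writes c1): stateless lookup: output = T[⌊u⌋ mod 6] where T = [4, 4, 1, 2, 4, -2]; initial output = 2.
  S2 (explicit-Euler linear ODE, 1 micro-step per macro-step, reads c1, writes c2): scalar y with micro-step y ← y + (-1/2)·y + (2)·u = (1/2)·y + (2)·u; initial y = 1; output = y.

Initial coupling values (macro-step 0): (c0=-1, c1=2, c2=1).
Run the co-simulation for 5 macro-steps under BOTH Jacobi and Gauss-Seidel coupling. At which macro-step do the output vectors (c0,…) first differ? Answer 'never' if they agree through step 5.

first divergence at macro-step: 1

[Jacobi] macro 1: S0 reads c1=2 → after 1×micro: 5/2; S1 reads c0=-1 → after 2×micro: -2; S2 reads c1=2 → after 1×micro: 9/2 ⇒ (c0=5/2, c1=-2, c2=9/2)
[Jacobi] macro 2: S0 reads c1=-2 → after 1×micro: -1/4; S1 reads c0=5/2 → after 2×micro: 1; S2 reads c1=-2 → after 1×micro: -7/4 ⇒ (c0=-1/4, c1=1, c2=-7/4)
[Jacobi] macro 3: S0 reads c1=1 → after 1×micro: 13/8; S1 reads c0=-1/4 → after 2×micro: -2; S2 reads c1=1 → after 1×micro: 9/8 ⇒ (c0=13/8, c1=-2, c2=9/8)
[Jacobi] macro 4: S0 reads c1=-2 → after 1×micro: -25/16; S1 reads c0=13/8 → after 2×micro: 4; S2 reads c1=-2 → after 1×micro: -55/16 ⇒ (c0=-25/16, c1=4, c2=-55/16)
[Jacobi] macro 5: S0 reads c1=4 → after 1×micro: 181/32; S1 reads c0=-25/16 → after 2×micro: 4; S2 reads c1=4 → after 1×micro: 201/32 ⇒ (c0=181/32, c1=4, c2=201/32)
[Gauss-Seidel] macro 1: S0 reads c1=2 → after 1×micro: 5/2; S1 reads c0=5/2 → after 2×micro: 1; S2 reads c1=1 → after 1×micro: 5/2 ⇒ (c0=5/2, c1=1, c2=5/2)
[Gauss-Seidel] macro 2: S0 reads c1=1 → after 1×micro: 23/4; S1 reads c0=23/4 → after 2×micro: -2; S2 reads c1=-2 → after 1×micro: -11/4 ⇒ (c0=23/4, c1=-2, c2=-11/4)
[Gauss-Seidel] macro 3: S0 reads c1=-2 → after 1×micro: 37/8; S1 reads c0=37/8 → after 2×micro: 4; S2 reads c1=4 → after 1×micro: 53/8 ⇒ (c0=37/8, c1=4, c2=53/8)
[Gauss-Seidel] macro 4: S0 reads c1=4 → after 1×micro: 239/16; S1 reads c0=239/16 → after 2×micro: 1; S2 reads c1=1 → after 1×micro: 85/16 ⇒ (c0=239/16, c1=1, c2=85/16)
[Gauss-Seidel] macro 5: S0 reads c1=1 → after 1×micro: 781/32; S1 reads c0=781/32 → after 2×micro: 4; S2 reads c1=4 → after 1×micro: 341/32 ⇒ (c0=781/32, c1=4, c2=341/32)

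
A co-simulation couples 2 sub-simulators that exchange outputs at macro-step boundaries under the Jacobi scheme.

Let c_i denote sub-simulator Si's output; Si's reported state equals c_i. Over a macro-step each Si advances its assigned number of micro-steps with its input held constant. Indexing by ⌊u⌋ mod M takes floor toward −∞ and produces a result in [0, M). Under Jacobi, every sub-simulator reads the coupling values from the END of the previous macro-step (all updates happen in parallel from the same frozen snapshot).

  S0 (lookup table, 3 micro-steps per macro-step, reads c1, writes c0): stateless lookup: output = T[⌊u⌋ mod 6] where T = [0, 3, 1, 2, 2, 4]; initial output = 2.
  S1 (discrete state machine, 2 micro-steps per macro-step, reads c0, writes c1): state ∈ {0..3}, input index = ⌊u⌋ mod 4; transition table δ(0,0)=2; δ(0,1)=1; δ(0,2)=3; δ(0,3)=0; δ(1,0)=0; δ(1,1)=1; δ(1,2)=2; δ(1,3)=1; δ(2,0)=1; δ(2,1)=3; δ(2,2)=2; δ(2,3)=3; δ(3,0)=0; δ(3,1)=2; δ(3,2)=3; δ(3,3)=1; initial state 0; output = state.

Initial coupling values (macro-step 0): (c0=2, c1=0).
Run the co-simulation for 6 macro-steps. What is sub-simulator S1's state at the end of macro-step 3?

macro 1: S0 reads c1=0 → after 3×micro: 0; S1 reads c0=2 → after 2×micro: 3 ⇒ (c0=0, c1=3)
macro 2: S0 reads c1=3 → after 3×micro: 2; S1 reads c0=0 → after 2×micro: 2 ⇒ (c0=2, c1=2)
macro 3: S0 reads c1=2 → after 3×micro: 1; S1 reads c0=2 → after 2×micro: 2 ⇒ (c0=1, c1=2)
macro 4: S0 reads c1=2 → after 3×micro: 1; S1 reads c0=1 → after 2×micro: 2 ⇒ (c0=1, c1=2)
macro 5: S0 reads c1=2 → after 3×micro: 1; S1 reads c0=1 → after 2×micro: 2 ⇒ (c0=1, c1=2)
macro 6: S0 reads c1=2 → after 3×micro: 1; S1 reads c0=1 → after 2×micro: 2 ⇒ (c0=1, c1=2)

S1 state at macro-step 3 = 2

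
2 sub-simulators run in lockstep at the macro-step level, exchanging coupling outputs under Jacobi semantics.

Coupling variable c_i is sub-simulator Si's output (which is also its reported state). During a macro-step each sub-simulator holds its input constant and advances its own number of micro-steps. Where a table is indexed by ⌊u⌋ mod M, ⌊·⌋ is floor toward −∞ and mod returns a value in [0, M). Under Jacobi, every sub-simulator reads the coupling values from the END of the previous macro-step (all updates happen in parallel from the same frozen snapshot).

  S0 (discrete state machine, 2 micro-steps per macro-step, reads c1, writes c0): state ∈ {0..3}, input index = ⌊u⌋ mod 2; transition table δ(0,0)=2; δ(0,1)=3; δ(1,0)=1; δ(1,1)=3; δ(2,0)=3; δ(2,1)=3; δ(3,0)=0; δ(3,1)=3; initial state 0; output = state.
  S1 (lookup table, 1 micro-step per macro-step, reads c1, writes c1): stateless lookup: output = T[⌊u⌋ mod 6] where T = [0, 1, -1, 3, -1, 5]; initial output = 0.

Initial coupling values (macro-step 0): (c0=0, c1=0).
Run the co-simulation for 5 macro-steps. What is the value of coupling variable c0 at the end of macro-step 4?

macro 1: S0 reads c1=0 → after 2×micro: 3; S1 reads c1=0 → after 1×micro: 0 ⇒ (c0=3, c1=0)
macro 2: S0 reads c1=0 → after 2×micro: 2; S1 reads c1=0 → after 1×micro: 0 ⇒ (c0=2, c1=0)
macro 3: S0 reads c1=0 → after 2×micro: 0; S1 reads c1=0 → after 1×micro: 0 ⇒ (c0=0, c1=0)
macro 4: S0 reads c1=0 → after 2×micro: 3; S1 reads c1=0 → after 1×micro: 0 ⇒ (c0=3, c1=0)
macro 5: S0 reads c1=0 → after 2×micro: 2; S1 reads c1=0 → after 1×micro: 0 ⇒ (c0=2, c1=0)

c0 at macro-step 4 = 3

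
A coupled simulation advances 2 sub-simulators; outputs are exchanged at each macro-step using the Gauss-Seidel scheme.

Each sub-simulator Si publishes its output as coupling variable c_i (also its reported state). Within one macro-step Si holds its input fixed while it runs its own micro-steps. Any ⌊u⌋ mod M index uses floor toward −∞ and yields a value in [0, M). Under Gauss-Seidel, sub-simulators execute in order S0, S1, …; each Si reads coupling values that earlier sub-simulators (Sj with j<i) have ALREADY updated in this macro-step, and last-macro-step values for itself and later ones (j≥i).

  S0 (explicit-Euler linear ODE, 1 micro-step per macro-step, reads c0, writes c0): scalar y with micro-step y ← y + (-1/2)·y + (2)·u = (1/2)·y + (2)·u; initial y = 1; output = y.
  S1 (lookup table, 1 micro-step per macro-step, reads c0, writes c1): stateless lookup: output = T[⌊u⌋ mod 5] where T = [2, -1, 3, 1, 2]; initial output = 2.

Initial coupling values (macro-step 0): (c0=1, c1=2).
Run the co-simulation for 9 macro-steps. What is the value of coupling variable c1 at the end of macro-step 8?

c1 at macro-step 8 = 2

macro 1: S0 reads c0=1 → after 1×micro: 5/2; S1 reads c0=5/2 → after 1×micro: 3 ⇒ (c0=5/2, c1=3)
macro 2: S0 reads c0=5/2 → after 1×micro: 25/4; S1 reads c0=25/4 → after 1×micro: -1 ⇒ (c0=25/4, c1=-1)
macro 3: S0 reads c0=25/4 → after 1×micro: 125/8; S1 reads c0=125/8 → after 1×micro: 2 ⇒ (c0=125/8, c1=2)
macro 4: S0 reads c0=125/8 → after 1×micro: 625/16; S1 reads c0=625/16 → after 1×micro: 2 ⇒ (c0=625/16, c1=2)
macro 5: S0 reads c0=625/16 → after 1×micro: 3125/32; S1 reads c0=3125/32 → after 1×micro: 3 ⇒ (c0=3125/32, c1=3)
macro 6: S0 reads c0=3125/32 → after 1×micro: 15625/64; S1 reads c0=15625/64 → after 1×micro: 2 ⇒ (c0=15625/64, c1=2)
macro 7: S0 reads c0=15625/64 → after 1×micro: 78125/128; S1 reads c0=78125/128 → after 1×micro: 2 ⇒ (c0=78125/128, c1=2)
macro 8: S0 reads c0=78125/128 → after 1×micro: 390625/256; S1 reads c0=390625/256 → after 1×micro: 2 ⇒ (c0=390625/256, c1=2)
macro 9: S0 reads c0=390625/256 → after 1×micro: 1953125/512; S1 reads c0=1953125/512 → after 1×micro: 2 ⇒ (c0=1953125/512, c1=2)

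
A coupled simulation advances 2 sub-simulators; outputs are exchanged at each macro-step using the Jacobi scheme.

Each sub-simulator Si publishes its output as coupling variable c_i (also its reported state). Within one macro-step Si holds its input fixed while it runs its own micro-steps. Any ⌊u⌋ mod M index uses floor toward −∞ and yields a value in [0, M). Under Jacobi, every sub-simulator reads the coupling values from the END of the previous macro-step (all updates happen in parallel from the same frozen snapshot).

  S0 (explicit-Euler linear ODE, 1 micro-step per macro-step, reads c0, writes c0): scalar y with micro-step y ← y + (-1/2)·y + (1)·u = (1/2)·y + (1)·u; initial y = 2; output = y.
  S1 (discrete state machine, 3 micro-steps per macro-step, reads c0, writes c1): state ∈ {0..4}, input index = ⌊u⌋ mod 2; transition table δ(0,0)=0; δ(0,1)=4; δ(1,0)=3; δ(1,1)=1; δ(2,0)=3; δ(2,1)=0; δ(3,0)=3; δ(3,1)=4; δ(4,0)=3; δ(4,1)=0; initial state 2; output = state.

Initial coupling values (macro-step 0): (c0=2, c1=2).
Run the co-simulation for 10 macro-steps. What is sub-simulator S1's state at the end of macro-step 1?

macro 1: S0 reads c0=2 → after 1×micro: 3; S1 reads c0=2 → after 3×micro: 3 ⇒ (c0=3, c1=3)
macro 2: S0 reads c0=3 → after 1×micro: 9/2; S1 reads c0=3 → after 3×micro: 4 ⇒ (c0=9/2, c1=4)
macro 3: S0 reads c0=9/2 → after 1×micro: 27/4; S1 reads c0=9/2 → after 3×micro: 3 ⇒ (c0=27/4, c1=3)
macro 4: S0 reads c0=27/4 → after 1×micro: 81/8; S1 reads c0=27/4 → after 3×micro: 3 ⇒ (c0=81/8, c1=3)
macro 5: S0 reads c0=81/8 → after 1×micro: 243/16; S1 reads c0=81/8 → after 3×micro: 3 ⇒ (c0=243/16, c1=3)
macro 6: S0 reads c0=243/16 → after 1×micro: 729/32; S1 reads c0=243/16 → after 3×micro: 4 ⇒ (c0=729/32, c1=4)
macro 7: S0 reads c0=729/32 → after 1×micro: 2187/64; S1 reads c0=729/32 → after 3×micro: 3 ⇒ (c0=2187/64, c1=3)
macro 8: S0 reads c0=2187/64 → after 1×micro: 6561/128; S1 reads c0=2187/64 → after 3×micro: 3 ⇒ (c0=6561/128, c1=3)
macro 9: S0 reads c0=6561/128 → after 1×micro: 19683/256; S1 reads c0=6561/128 → after 3×micro: 4 ⇒ (c0=19683/256, c1=4)
macro 10: S0 reads c0=19683/256 → after 1×micro: 59049/512; S1 reads c0=19683/256 → after 3×micro: 3 ⇒ (c0=59049/512, c1=3)

S1 state at macro-step 1 = 3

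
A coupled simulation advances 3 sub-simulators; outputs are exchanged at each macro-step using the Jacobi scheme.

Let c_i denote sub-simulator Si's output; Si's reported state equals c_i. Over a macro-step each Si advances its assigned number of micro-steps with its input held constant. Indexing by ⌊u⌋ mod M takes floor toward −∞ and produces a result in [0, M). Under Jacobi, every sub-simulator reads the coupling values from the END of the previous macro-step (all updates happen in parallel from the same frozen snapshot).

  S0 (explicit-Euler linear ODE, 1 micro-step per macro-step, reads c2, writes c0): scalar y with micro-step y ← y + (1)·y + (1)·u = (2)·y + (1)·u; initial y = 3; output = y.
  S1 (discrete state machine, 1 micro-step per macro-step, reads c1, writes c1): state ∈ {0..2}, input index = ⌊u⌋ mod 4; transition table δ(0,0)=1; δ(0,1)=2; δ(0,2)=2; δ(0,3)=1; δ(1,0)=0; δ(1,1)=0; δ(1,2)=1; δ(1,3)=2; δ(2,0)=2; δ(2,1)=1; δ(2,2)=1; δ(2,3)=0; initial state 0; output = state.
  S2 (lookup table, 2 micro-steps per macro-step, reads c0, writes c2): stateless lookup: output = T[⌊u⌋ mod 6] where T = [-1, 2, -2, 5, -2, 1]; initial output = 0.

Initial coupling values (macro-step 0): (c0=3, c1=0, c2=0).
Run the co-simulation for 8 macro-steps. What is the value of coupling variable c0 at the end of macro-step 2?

c0 at macro-step 2 = 17

macro 1: S0 reads c2=0 → after 1×micro: 6; S1 reads c1=0 → after 1×micro: 1; S2 reads c0=3 → after 2×micro: 5 ⇒ (c0=6, c1=1, c2=5)
macro 2: S0 reads c2=5 → after 1×micro: 17; S1 reads c1=1 → after 1×micro: 0; S2 reads c0=6 → after 2×micro: -1 ⇒ (c0=17, c1=0, c2=-1)
macro 3: S0 reads c2=-1 → after 1×micro: 33; S1 reads c1=0 → after 1×micro: 1; S2 reads c0=17 → after 2×micro: 1 ⇒ (c0=33, c1=1, c2=1)
macro 4: S0 reads c2=1 → after 1×micro: 67; S1 reads c1=1 → after 1×micro: 0; S2 reads c0=33 → after 2×micro: 5 ⇒ (c0=67, c1=0, c2=5)
macro 5: S0 reads c2=5 → after 1×micro: 139; S1 reads c1=0 → after 1×micro: 1; S2 reads c0=67 → after 2×micro: 2 ⇒ (c0=139, c1=1, c2=2)
macro 6: S0 reads c2=2 → after 1×micro: 280; S1 reads c1=1 → after 1×micro: 0; S2 reads c0=139 → after 2×micro: 2 ⇒ (c0=280, c1=0, c2=2)
macro 7: S0 reads c2=2 → after 1×micro: 562; S1 reads c1=0 → after 1×micro: 1; S2 reads c0=280 → after 2×micro: -2 ⇒ (c0=562, c1=1, c2=-2)
macro 8: S0 reads c2=-2 → after 1×micro: 1122; S1 reads c1=1 → after 1×micro: 0; S2 reads c0=562 → after 2×micro: -2 ⇒ (c0=1122, c1=0, c2=-2)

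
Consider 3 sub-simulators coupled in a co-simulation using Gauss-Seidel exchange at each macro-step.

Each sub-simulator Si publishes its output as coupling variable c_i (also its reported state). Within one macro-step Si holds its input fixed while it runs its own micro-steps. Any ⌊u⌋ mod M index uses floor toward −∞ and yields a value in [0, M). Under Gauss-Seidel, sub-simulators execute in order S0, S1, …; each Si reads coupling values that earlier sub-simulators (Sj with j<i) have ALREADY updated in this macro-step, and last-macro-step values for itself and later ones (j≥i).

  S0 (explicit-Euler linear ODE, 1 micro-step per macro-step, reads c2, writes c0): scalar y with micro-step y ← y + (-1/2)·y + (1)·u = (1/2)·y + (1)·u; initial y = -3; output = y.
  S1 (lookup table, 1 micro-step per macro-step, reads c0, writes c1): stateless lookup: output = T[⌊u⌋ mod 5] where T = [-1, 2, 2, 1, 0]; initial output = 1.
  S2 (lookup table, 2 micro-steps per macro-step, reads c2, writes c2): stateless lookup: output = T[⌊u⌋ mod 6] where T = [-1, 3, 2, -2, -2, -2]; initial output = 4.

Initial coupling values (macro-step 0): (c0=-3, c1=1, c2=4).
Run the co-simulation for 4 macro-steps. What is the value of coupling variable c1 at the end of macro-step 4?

c1 at macro-step 4 = 2

macro 1: S0 reads c2=4 → after 1×micro: 5/2; S1 reads c0=5/2 → after 1×micro: 2; S2 reads c2=4 → after 2×micro: -2 ⇒ (c0=5/2, c1=2, c2=-2)
macro 2: S0 reads c2=-2 → after 1×micro: -3/4; S1 reads c0=-3/4 → after 1×micro: 0; S2 reads c2=-2 → after 2×micro: -2 ⇒ (c0=-3/4, c1=0, c2=-2)
macro 3: S0 reads c2=-2 → after 1×micro: -19/8; S1 reads c0=-19/8 → after 1×micro: 2; S2 reads c2=-2 → after 2×micro: -2 ⇒ (c0=-19/8, c1=2, c2=-2)
macro 4: S0 reads c2=-2 → after 1×micro: -51/16; S1 reads c0=-51/16 → after 1×micro: 2; S2 reads c2=-2 → after 2×micro: -2 ⇒ (c0=-51/16, c1=2, c2=-2)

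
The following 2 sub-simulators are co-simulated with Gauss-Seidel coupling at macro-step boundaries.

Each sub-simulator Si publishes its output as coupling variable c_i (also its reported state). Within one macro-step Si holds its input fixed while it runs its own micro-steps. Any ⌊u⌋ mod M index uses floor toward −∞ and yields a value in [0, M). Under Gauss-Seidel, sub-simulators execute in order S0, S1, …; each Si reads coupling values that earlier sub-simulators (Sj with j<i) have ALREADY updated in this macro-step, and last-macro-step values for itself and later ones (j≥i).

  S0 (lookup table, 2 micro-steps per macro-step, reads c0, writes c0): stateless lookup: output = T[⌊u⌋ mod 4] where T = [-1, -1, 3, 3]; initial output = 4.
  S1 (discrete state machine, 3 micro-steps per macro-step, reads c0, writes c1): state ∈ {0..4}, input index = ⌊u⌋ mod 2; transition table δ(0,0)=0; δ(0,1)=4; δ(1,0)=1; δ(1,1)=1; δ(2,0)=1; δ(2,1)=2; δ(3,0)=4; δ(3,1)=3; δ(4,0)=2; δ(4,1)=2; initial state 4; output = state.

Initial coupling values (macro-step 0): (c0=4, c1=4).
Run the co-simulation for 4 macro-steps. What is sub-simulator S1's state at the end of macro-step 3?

S1 state at macro-step 3 = 2

macro 1: S0 reads c0=4 → after 2×micro: -1; S1 reads c0=-1 → after 3×micro: 2 ⇒ (c0=-1, c1=2)
macro 2: S0 reads c0=-1 → after 2×micro: 3; S1 reads c0=3 → after 3×micro: 2 ⇒ (c0=3, c1=2)
macro 3: S0 reads c0=3 → after 2×micro: 3; S1 reads c0=3 → after 3×micro: 2 ⇒ (c0=3, c1=2)
macro 4: S0 reads c0=3 → after 2×micro: 3; S1 reads c0=3 → after 3×micro: 2 ⇒ (c0=3, c1=2)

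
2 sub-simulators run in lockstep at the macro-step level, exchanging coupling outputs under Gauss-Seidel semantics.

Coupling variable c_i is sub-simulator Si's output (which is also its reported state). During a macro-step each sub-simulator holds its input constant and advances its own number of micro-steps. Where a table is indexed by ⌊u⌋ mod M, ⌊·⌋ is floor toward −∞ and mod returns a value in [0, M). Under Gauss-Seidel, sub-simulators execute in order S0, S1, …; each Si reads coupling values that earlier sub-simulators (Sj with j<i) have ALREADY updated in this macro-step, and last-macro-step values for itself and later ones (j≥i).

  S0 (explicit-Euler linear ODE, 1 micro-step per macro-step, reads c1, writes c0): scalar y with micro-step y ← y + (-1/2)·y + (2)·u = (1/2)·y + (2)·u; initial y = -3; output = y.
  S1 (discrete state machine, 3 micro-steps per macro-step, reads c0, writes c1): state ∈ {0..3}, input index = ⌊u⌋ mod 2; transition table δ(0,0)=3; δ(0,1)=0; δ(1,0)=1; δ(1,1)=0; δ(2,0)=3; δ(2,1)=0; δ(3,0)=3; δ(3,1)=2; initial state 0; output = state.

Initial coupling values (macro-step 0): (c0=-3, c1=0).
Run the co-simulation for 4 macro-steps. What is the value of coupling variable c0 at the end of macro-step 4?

macro 1: S0 reads c1=0 → after 1×micro: -3/2; S1 reads c0=-3/2 → after 3×micro: 3 ⇒ (c0=-3/2, c1=3)
macro 2: S0 reads c1=3 → after 1×micro: 21/4; S1 reads c0=21/4 → after 3×micro: 0 ⇒ (c0=21/4, c1=0)
macro 3: S0 reads c1=0 → after 1×micro: 21/8; S1 reads c0=21/8 → after 3×micro: 3 ⇒ (c0=21/8, c1=3)
macro 4: S0 reads c1=3 → after 1×micro: 117/16; S1 reads c0=117/16 → after 3×micro: 0 ⇒ (c0=117/16, c1=0)

c0 at macro-step 4 = 117/16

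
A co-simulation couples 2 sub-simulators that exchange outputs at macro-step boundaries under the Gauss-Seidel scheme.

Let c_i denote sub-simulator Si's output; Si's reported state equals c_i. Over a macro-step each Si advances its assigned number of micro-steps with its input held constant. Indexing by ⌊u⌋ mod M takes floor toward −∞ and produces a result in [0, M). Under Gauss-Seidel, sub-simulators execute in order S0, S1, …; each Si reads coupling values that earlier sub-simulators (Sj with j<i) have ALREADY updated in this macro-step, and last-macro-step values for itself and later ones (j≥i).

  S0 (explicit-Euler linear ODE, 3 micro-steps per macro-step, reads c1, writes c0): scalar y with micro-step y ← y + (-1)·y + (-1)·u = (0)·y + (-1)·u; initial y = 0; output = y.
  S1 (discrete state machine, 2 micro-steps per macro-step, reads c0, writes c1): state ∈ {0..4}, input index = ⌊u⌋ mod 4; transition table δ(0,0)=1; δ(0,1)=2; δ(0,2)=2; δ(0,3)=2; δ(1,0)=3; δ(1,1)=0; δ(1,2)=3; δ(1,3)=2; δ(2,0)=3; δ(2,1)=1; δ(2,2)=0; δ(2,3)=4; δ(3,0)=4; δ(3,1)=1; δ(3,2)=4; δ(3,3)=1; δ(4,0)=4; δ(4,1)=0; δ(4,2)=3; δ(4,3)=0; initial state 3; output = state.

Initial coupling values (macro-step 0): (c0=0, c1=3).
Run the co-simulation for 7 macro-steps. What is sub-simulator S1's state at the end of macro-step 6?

S1 state at macro-step 6 = 3

macro 1: S0 reads c1=3 → after 3×micro: -3; S1 reads c0=-3 → after 2×micro: 0 ⇒ (c0=-3, c1=0)
macro 2: S0 reads c1=0 → after 3×micro: 0; S1 reads c0=0 → after 2×micro: 3 ⇒ (c0=0, c1=3)
macro 3: S0 reads c1=3 → after 3×micro: -3; S1 reads c0=-3 → after 2×micro: 0 ⇒ (c0=-3, c1=0)
macro 4: S0 reads c1=0 → after 3×micro: 0; S1 reads c0=0 → after 2×micro: 3 ⇒ (c0=0, c1=3)
macro 5: S0 reads c1=3 → after 3×micro: -3; S1 reads c0=-3 → after 2×micro: 0 ⇒ (c0=-3, c1=0)
macro 6: S0 reads c1=0 → after 3×micro: 0; S1 reads c0=0 → after 2×micro: 3 ⇒ (c0=0, c1=3)
macro 7: S0 reads c1=3 → after 3×micro: -3; S1 reads c0=-3 → after 2×micro: 0 ⇒ (c0=-3, c1=0)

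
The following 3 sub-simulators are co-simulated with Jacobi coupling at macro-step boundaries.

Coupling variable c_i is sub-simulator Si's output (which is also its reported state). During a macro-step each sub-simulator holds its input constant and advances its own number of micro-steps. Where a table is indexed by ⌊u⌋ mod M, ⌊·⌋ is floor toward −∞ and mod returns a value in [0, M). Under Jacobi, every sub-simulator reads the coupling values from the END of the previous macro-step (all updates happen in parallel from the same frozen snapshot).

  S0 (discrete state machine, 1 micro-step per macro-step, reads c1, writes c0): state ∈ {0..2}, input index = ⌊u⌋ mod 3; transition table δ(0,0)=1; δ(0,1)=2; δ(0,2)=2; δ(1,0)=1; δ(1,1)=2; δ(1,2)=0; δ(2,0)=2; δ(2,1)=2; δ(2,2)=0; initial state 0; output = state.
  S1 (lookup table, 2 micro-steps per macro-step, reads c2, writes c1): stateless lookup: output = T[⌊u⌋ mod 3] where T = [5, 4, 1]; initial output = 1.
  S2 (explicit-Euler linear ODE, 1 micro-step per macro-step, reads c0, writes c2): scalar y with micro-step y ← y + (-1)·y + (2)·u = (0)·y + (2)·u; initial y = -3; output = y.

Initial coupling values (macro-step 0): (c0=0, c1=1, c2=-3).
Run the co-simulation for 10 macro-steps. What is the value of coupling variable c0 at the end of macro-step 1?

macro 1: S0 reads c1=1 → after 1×micro: 2; S1 reads c2=-3 → after 2×micro: 5; S2 reads c0=0 → after 1×micro: 0 ⇒ (c0=2, c1=5, c2=0)
macro 2: S0 reads c1=5 → after 1×micro: 0; S1 reads c2=0 → after 2×micro: 5; S2 reads c0=2 → after 1×micro: 4 ⇒ (c0=0, c1=5, c2=4)
macro 3: S0 reads c1=5 → after 1×micro: 2; S1 reads c2=4 → after 2×micro: 4; S2 reads c0=0 → after 1×micro: 0 ⇒ (c0=2, c1=4, c2=0)
macro 4: S0 reads c1=4 → after 1×micro: 2; S1 reads c2=0 → after 2×micro: 5; S2 reads c0=2 → after 1×micro: 4 ⇒ (c0=2, c1=5, c2=4)
macro 5: S0 reads c1=5 → after 1×micro: 0; S1 reads c2=4 → after 2×micro: 4; S2 reads c0=2 → after 1×micro: 4 ⇒ (c0=0, c1=4, c2=4)
macro 6: S0 reads c1=4 → after 1×micro: 2; S1 reads c2=4 → after 2×micro: 4; S2 reads c0=0 → after 1×micro: 0 ⇒ (c0=2, c1=4, c2=0)
macro 7: S0 reads c1=4 → after 1×micro: 2; S1 reads c2=0 → after 2×micro: 5; S2 reads c0=2 → after 1×micro: 4 ⇒ (c0=2, c1=5, c2=4)
macro 8: S0 reads c1=5 → after 1×micro: 0; S1 reads c2=4 → after 2×micro: 4; S2 reads c0=2 → after 1×micro: 4 ⇒ (c0=0, c1=4, c2=4)
macro 9: S0 reads c1=4 → after 1×micro: 2; S1 reads c2=4 → after 2×micro: 4; S2 reads c0=0 → after 1×micro: 0 ⇒ (c0=2, c1=4, c2=0)
macro 10: S0 reads c1=4 → after 1×micro: 2; S1 reads c2=0 → after 2×micro: 5; S2 reads c0=2 → after 1×micro: 4 ⇒ (c0=2, c1=5, c2=4)

c0 at macro-step 1 = 2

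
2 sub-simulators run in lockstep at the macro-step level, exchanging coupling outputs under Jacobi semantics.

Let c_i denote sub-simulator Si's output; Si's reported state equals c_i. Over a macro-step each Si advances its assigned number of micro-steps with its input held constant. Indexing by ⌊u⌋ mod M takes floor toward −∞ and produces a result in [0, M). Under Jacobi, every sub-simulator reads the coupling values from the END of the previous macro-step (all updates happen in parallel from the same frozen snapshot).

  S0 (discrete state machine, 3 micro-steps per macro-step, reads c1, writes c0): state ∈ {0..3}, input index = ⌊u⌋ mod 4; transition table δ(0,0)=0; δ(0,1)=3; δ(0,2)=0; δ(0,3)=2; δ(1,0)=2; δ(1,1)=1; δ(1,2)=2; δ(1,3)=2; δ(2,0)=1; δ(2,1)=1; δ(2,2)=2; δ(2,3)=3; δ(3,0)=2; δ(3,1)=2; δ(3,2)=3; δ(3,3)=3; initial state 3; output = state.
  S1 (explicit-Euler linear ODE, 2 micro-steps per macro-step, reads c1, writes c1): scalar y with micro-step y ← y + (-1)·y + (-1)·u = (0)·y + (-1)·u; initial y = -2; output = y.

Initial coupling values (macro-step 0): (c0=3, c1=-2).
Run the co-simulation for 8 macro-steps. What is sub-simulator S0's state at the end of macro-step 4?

macro 1: S0 reads c1=-2 → after 3×micro: 3; S1 reads c1=-2 → after 2×micro: 2 ⇒ (c0=3, c1=2)
macro 2: S0 reads c1=2 → after 3×micro: 3; S1 reads c1=2 → after 2×micro: -2 ⇒ (c0=3, c1=-2)
macro 3: S0 reads c1=-2 → after 3×micro: 3; S1 reads c1=-2 → after 2×micro: 2 ⇒ (c0=3, c1=2)
macro 4: S0 reads c1=2 → after 3×micro: 3; S1 reads c1=2 → after 2×micro: -2 ⇒ (c0=3, c1=-2)
macro 5: S0 reads c1=-2 → after 3×micro: 3; S1 reads c1=-2 → after 2×micro: 2 ⇒ (c0=3, c1=2)
macro 6: S0 reads c1=2 → after 3×micro: 3; S1 reads c1=2 → after 2×micro: -2 ⇒ (c0=3, c1=-2)
macro 7: S0 reads c1=-2 → after 3×micro: 3; S1 reads c1=-2 → after 2×micro: 2 ⇒ (c0=3, c1=2)
macro 8: S0 reads c1=2 → after 3×micro: 3; S1 reads c1=2 → after 2×micro: -2 ⇒ (c0=3, c1=-2)

S0 state at macro-step 4 = 3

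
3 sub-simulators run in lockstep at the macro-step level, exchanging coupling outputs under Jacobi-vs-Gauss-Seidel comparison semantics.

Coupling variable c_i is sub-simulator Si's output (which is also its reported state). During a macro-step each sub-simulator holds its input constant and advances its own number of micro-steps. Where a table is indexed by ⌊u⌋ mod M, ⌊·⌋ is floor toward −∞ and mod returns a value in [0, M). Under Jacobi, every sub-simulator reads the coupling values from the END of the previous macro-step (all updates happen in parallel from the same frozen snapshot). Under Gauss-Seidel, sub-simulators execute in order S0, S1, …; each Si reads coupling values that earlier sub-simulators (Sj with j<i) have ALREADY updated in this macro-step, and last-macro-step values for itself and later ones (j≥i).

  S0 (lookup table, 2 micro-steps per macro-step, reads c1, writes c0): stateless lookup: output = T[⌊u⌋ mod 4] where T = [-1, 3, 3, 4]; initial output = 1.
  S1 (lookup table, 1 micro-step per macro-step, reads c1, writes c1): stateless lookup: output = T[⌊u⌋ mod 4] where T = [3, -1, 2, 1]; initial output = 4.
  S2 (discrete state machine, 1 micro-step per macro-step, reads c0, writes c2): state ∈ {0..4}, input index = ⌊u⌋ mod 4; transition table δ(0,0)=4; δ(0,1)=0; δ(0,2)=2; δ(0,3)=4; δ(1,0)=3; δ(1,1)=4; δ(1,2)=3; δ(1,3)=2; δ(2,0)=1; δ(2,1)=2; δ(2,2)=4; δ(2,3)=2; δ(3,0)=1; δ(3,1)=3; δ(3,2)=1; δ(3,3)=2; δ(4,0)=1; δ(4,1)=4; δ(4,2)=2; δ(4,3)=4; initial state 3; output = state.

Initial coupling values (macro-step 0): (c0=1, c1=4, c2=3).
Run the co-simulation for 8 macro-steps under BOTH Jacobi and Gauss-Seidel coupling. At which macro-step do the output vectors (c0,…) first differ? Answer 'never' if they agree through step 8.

[Jacobi] macro 1: S0 reads c1=4 → after 2×micro: -1; S1 reads c1=4 → after 1×micro: 3; S2 reads c0=1 → after 1×micro: 3 ⇒ (c0=-1, c1=3, c2=3)
[Jacobi] macro 2: S0 reads c1=3 → after 2×micro: 4; S1 reads c1=3 → after 1×micro: 1; S2 reads c0=-1 → after 1×micro: 2 ⇒ (c0=4, c1=1, c2=2)
[Jacobi] macro 3: S0 reads c1=1 → after 2×micro: 3; S1 reads c1=1 → after 1×micro: -1; S2 reads c0=4 → after 1×micro: 1 ⇒ (c0=3, c1=-1, c2=1)
[Jacobi] macro 4: S0 reads c1=-1 → after 2×micro: 4; S1 reads c1=-1 → after 1×micro: 1; S2 reads c0=3 → after 1×micro: 2 ⇒ (c0=4, c1=1, c2=2)
[Jacobi] macro 5: S0 reads c1=1 → after 2×micro: 3; S1 reads c1=1 → after 1×micro: -1; S2 reads c0=4 → after 1×micro: 1 ⇒ (c0=3, c1=-1, c2=1)
[Jacobi] macro 6: S0 reads c1=-1 → after 2×micro: 4; S1 reads c1=-1 → after 1×micro: 1; S2 reads c0=3 → after 1×micro: 2 ⇒ (c0=4, c1=1, c2=2)
[Jacobi] macro 7: S0 reads c1=1 → after 2×micro: 3; S1 reads c1=1 → after 1×micro: -1; S2 reads c0=4 → after 1×micro: 1 ⇒ (c0=3, c1=-1, c2=1)
[Jacobi] macro 8: S0 reads c1=-1 → after 2×micro: 4; S1 reads c1=-1 → after 1×micro: 1; S2 reads c0=3 → after 1×micro: 2 ⇒ (c0=4, c1=1, c2=2)
[Gauss-Seidel] macro 1: S0 reads c1=4 → after 2×micro: -1; S1 reads c1=4 → after 1×micro: 3; S2 reads c0=-1 → after 1×micro: 2 ⇒ (c0=-1, c1=3, c2=2)
[Gauss-Seidel] macro 2: S0 reads c1=3 → after 2×micro: 4; S1 reads c1=3 → after 1×micro: 1; S2 reads c0=4 → after 1×micro: 1 ⇒ (c0=4, c1=1, c2=1)
[Gauss-Seidel] macro 3: S0 reads c1=1 → after 2×micro: 3; S1 reads c1=1 → after 1×micro: -1; S2 reads c0=3 → after 1×micro: 2 ⇒ (c0=3, c1=-1, c2=2)
[Gauss-Seidel] macro 4: S0 reads c1=-1 → after 2×micro: 4; S1 reads c1=-1 → after 1×micro: 1; S2 reads c0=4 → after 1×micro: 1 ⇒ (c0=4, c1=1, c2=1)
[Gauss-Seidel] macro 5: S0 reads c1=1 → after 2×micro: 3; S1 reads c1=1 → after 1×micro: -1; S2 reads c0=3 → after 1×micro: 2 ⇒ (c0=3, c1=-1, c2=2)
[Gauss-Seidel] macro 6: S0 reads c1=-1 → after 2×micro: 4; S1 reads c1=-1 → after 1×micro: 1; S2 reads c0=4 → after 1×micro: 1 ⇒ (c0=4, c1=1, c2=1)
[Gauss-Seidel] macro 7: S0 reads c1=1 → after 2×micro: 3; S1 reads c1=1 → after 1×micro: -1; S2 reads c0=3 → after 1×micro: 2 ⇒ (c0=3, c1=-1, c2=2)
[Gauss-Seidel] macro 8: S0 reads c1=-1 → after 2×micro: 4; S1 reads c1=-1 → after 1×micro: 1; S2 reads c0=4 → after 1×micro: 1 ⇒ (c0=4, c1=1, c2=1)

first divergence at macro-step: 1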